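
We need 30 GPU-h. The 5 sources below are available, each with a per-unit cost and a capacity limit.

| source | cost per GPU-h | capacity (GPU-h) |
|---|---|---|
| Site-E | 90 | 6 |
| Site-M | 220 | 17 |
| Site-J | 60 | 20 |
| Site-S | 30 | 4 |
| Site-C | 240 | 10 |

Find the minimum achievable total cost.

1860

Use sources in increasing cost order.
Site-S at 30: take all 4 GPU-h ; 26 still needed.
Site-J at 60: take all 20 GPU-h ; 6 still needed.
Site-E at 90: take all 6 GPU-h ; 0 still needed.
Site-M, Site-C: unused.
Cost = 4×30 + 20×60 + 6×90 = 1860.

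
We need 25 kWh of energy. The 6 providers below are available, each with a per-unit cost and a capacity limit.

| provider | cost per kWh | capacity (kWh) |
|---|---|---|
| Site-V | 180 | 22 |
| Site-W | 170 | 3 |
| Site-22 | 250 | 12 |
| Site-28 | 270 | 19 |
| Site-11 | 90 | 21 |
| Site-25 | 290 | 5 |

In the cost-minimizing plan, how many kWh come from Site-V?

1

Fill from the cheapest provider first.
Take 21 from Site-11 at 90 ; need 4 more.
Site-W at 170: take all 3 kWh ; 1 still needed.
Site-V (180): take the remaining 1 ; done.
Site-22, Site-28, Site-25: unused.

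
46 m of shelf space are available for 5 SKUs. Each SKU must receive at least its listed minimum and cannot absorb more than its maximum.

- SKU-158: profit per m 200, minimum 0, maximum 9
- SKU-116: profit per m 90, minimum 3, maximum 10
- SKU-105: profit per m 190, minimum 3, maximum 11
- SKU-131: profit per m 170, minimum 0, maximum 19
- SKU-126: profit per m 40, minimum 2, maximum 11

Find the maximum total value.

7650

Meeting every minimum uses 0+3+3+0+2 = 8 m, leaving 38.
Rank by profit per m: SKU-158 200 > SKU-105 190 > SKU-131 170 > SKU-116 90 > SKU-126 40.
SKU-158 takes 9 more to reach its cap of 9 — 29 left.
SKU-105: +8 to 11 (cap) — 21 left.
SKU-131 takes 19 more to reach its cap of 19 — 2 left.
SKU-116 has room for 7 more but only 2 remain, so it gets 5.
Total = 200×9 + 90×5 + 190×11 + 170×19 + 40×2 = 7650.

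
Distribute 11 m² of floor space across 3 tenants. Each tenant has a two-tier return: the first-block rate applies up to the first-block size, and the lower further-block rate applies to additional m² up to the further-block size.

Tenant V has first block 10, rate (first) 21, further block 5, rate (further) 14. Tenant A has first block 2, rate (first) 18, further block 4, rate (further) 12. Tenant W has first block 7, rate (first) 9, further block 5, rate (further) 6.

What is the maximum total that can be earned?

Order all 6 blocks by rate: Tenant V/T1 21 > Tenant A/T1 18 > Tenant V/T2 14 > Tenant A/T2 12 > Tenant W/T1 9 > Tenant W/T2 6.
Fill Tenant V T1 block (10 at 21) → 1 left.
Tenant A/T1: +1 of 2 at 18; pool empty.
Total = 21×10 + 18×1 = 228.

228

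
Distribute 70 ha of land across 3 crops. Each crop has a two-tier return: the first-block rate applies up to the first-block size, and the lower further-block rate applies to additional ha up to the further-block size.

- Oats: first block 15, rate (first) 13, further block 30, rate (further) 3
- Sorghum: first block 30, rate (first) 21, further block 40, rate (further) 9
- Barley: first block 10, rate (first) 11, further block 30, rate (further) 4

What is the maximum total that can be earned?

1070

Rank every tier by rate: Sorghum/first 21 > Oats/first 13 > Barley/first 11 > Sorghum/second 9 > Barley/second 4 > Oats/second 3.
Sorghum/first (21): +30 → 40 left.
Fill Oats first block (15 at 13) → 25 left.
Barley first at 11: fill all 10 → 15 left.
15 remain; put them into Sorghum second at 9.
Total = 21×30 + 13×15 + 11×10 + 9×15 = 1070.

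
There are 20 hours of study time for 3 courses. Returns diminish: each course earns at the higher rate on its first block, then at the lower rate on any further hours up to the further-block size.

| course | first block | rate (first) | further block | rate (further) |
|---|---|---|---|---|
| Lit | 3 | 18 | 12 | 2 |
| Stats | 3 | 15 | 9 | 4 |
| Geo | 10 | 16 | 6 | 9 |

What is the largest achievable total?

295

Rank every tier by rate: Lit/first 18 > Geo/first 16 > Stats/first 15 > Geo/second 9 > Stats/second 4 > Lit/second 2.
Lit/first (18): +3 ; 17 left.
Geo first at 16: fill all 10 ; 7 left.
Fill Stats first block (3 at 15) ; 4 left.
Geo/second: +4 of 6 at 9; pool empty.
Total = 18×3 + 16×10 + 15×3 + 9×4 = 295.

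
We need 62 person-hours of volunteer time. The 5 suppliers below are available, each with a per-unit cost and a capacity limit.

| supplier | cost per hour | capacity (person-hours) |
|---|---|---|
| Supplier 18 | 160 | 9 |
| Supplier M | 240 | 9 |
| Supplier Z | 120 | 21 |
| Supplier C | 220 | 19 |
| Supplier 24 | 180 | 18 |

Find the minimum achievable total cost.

10280

Cheapest first:
Supplier Z (120): use full 21 → 41 person-hours to go.
Supplier 18 (160): use full 9 → 32 person-hours to go.
Supplier 24 (180): use full 18 → 14 person-hours to go.
Take 14 from Supplier C at 220 to finish.
Supplier M: unused.
Cost = 21×120 + 9×160 + 18×180 + 14×220 = 10280.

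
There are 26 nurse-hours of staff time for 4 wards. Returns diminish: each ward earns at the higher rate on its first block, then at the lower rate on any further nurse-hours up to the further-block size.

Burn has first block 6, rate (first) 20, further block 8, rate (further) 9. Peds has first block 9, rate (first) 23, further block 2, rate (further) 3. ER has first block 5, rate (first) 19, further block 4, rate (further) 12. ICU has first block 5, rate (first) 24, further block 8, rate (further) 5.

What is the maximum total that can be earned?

554

Treat each block as its own option and order by rate: ICU/first 24 > Peds/first 23 > Burn/first 20 > ER/first 19 > ER/second 12 > Burn/second 9 > ICU/second 5 > Peds/second 3.
ICU first at 24: fill all 5 → 21 left.
Peds first at 23: fill all 9 → 12 left.
Burn first at 20: fill all 6 → 6 left.
Fill ER first block (5 at 19) → 1 left.
ER second at 12: only 1 left, fill 1.
Total = 24×5 + 23×9 + 20×6 + 19×5 + 12×1 = 554.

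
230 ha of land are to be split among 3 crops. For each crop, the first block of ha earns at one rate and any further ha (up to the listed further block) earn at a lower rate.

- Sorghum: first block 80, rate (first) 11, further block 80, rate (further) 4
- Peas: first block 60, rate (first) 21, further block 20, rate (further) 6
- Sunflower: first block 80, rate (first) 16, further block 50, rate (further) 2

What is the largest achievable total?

3480

Order all 6 blocks by rate: Peas/first 21 > Sunflower/first 16 > Sorghum/first 11 > Peas/second 6 > Sorghum/second 4 > Sunflower/second 2.
Peas first at 21: fill all 60 — 170 left.
Sunflower first at 16: fill all 80 — 90 left.
Sorghum/first (11): +80 — 10 left.
Peas/second: +10 of 20 at 6; pool empty.
Total = 21×60 + 16×80 + 11×80 + 6×10 = 3480.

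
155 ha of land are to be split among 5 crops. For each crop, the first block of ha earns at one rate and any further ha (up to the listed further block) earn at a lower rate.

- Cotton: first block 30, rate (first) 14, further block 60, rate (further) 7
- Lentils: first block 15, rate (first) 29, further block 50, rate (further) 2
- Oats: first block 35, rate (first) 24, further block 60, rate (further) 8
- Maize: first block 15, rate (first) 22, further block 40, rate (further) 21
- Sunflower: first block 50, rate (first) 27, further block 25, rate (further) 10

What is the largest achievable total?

3795

Rank every tier by rate: Lentils/first 29 > Sunflower/first 27 > Oats/first 24 > Maize/first 22 > Maize/second 21 > Cotton/first 14 > Sunflower/second 10 > Oats/second 8 > Cotton/second 7 > Lentils/second 2.
Lentils first at 29: fill all 15 — 140 left.
Sunflower/first (27): +50 — 90 left.
Oats/first (24): +35 — 55 left.
Maize/first (22): +15 — 40 left.
Fill Maize second block (40 at 21) — 0 left.
Total = 29×15 + 27×50 + 24×35 + 22×15 + 21×40 = 3795.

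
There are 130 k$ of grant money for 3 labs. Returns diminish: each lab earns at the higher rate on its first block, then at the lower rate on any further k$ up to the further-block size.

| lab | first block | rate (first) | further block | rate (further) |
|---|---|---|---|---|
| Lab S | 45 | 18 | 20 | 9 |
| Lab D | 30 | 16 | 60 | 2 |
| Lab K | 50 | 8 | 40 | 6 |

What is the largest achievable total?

1750

Rank every tier by rate: Lab S/T1 18 > Lab D/T1 16 > Lab S/T2 9 > Lab K/T1 8 > Lab K/T2 6 > Lab D/T2 2.
Lab S T1 at 18: fill all 45 ; 85 left.
Fill Lab D T1 block (30 at 16) ; 55 left.
Lab S/T2 (9): +20 ; 35 left.
Lab K/T1: +35 of 50 at 8; pool empty.
Total = 18×45 + 16×30 + 9×20 + 8×35 = 1750.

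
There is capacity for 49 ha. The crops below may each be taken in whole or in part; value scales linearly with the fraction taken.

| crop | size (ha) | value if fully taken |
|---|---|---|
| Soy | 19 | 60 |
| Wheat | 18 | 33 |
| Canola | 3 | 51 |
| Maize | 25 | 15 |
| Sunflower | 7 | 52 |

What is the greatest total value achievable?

197.2

Sort by value density: Canola 51/3≈17, Sunflower 52/7≈7.43, Soy 60/19≈3.16, Wheat 33/18≈1.83, Maize 15/25≈0.6.
Canola: take in full, 3 ha for value 51 → 46 left.
All 7 ha of Sunflower fit (value 52) → 39 remain.
All 19 ha of Soy fit (value 60) → 20 remain.
Wheat: take in full, 18 ha for value 33 → 2 left.
2 ha left: a 2/25 share of Maize gives 15×2/25 = 1.2.
Total value = 197.2.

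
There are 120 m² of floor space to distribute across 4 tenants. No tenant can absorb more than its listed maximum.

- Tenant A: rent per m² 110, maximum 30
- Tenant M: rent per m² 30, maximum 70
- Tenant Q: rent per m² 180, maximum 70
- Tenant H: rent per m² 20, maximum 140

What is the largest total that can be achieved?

Rank by rent per m²: Tenant Q 180 > Tenant A 110 > Tenant M 30 > Tenant H 20.
Tenant Q takes 70 to reach its cap of 70 — 50 left.
Give Tenant A 30 to hit its cap of 30 — 20 left.
Tenant M: +20 (room for 70) → 20. Pool exhausted.
Total = 110×30 + 30×20 + 180×70 = 16500.

16500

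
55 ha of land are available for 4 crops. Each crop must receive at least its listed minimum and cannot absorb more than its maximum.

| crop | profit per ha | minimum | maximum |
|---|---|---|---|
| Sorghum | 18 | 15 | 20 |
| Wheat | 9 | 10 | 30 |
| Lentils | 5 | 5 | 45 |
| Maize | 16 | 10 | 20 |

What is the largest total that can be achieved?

795

Meeting every minimum uses 15+10+5+10 = 40 ha, leaving 15.
Highest profit per ha first: Sorghum 18 > Maize 16 > Wheat 9 > Lentils 5.
Sorghum: +5 to 20 (cap) — 10 left.
Give Maize 10 more to hit its cap of 20 — 0 left.
Total = 18×20 + 9×10 + 5×5 + 16×20 = 795.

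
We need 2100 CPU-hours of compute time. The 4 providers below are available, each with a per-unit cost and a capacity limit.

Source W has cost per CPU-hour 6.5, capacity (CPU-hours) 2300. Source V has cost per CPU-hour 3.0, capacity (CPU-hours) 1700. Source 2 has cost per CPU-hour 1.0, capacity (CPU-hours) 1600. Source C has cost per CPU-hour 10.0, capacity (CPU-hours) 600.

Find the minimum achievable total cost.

Cheapest first:
Source 2 (1.0): use full 1600 — 500 CPU-hours to go.
Source V (3.0): take the remaining 500 — done.
Source W, Source C: unused.
Cost = 1600×1.0 + 500×3.0 = 3100.

3100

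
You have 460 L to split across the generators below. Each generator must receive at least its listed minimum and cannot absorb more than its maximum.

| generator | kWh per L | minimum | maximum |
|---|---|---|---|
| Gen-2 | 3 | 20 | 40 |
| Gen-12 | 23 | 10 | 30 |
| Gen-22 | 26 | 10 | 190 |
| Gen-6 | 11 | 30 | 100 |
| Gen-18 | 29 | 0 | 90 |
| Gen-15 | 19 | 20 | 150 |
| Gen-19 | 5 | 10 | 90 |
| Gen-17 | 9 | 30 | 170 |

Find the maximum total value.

10090

Meeting every minimum uses 20+10+10+30+0+20+10+30 = 130 L, leaving 330.
Order the generators by kWh per L: Gen-18 29 > Gen-22 26 > Gen-12 23 > Gen-15 19 > Gen-6 11 > Gen-17 9 > Gen-19 5 > Gen-2 3.
Give Gen-18 90 more to hit its cap of 90 ; 240 left.
Gen-22: +180 to 190 (cap) ; 60 left.
Gen-12 takes 20 more to reach its cap of 30 ; 40 left.
Only 40 left; Gen-15 takes them to reach 60.
Total = 3×20 + 23×30 + 26×190 + 11×30 + 29×90 + 19×60 + 5×10 + 9×30 = 10090.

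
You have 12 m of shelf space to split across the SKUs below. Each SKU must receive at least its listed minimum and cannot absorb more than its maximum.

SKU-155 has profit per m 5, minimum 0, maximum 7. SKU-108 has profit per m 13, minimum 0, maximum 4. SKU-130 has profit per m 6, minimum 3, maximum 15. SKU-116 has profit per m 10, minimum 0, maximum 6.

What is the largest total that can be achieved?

Meeting every minimum uses 0+0+3+0 = 3 m, leaving 9.
Order the SKUs by profit per m: SKU-108 13 > SKU-116 10 > SKU-130 6 > SKU-155 5.
SKU-108 takes 4 more to reach its cap of 4 — 5 left.
Only 5 left; SKU-116 takes them to reach 5.
Total = 13×4 + 6×3 + 10×5 = 120.

120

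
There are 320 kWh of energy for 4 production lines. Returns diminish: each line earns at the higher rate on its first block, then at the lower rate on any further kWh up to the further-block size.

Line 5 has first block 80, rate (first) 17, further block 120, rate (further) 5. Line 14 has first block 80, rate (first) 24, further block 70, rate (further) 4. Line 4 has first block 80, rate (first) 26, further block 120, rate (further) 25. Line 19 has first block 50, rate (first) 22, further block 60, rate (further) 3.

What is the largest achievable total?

Order all 8 blocks by rate: Line 4/T1 26 > Line 4/T2 25 > Line 14/T1 24 > Line 19/T1 22 > Line 5/T1 17 > Line 5/T2 5 > Line 14/T2 4 > Line 19/T2 3.
Line 4 T1 at 26: fill all 80 ; 240 left.
Line 4 T2 at 25: fill all 120 ; 120 left.
Line 14 T1 at 24: fill all 80 ; 40 left.
40 remain; put them into Line 19 T1 at 22.
Total = 26×80 + 25×120 + 24×80 + 22×40 = 7880.

7880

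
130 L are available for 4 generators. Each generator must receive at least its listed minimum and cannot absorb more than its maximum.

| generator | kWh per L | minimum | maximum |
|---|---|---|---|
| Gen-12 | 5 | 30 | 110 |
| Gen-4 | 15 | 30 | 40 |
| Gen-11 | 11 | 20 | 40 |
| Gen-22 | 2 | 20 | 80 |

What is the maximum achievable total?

Meeting every minimum uses 30+30+20+20 = 100 L, leaving 30.
Rank by kWh per L: Gen-4 15 > Gen-11 11 > Gen-12 5 > Gen-22 2.
Give Gen-4 10 more to hit its cap of 40 → 20 left.
Gen-11: +20 to 40 (cap) → 0 left.
Total = 5×30 + 15×40 + 11×40 + 2×20 = 1230.

1230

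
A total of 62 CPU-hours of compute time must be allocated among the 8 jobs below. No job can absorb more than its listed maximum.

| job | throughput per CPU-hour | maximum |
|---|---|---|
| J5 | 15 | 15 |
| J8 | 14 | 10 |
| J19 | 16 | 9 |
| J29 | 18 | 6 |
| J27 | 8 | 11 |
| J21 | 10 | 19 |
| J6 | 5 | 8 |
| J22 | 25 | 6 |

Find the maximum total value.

Order the jobs by throughput per CPU-hour: J22 25 > J29 18 > J19 16 > J5 15 > J8 14 > J21 10 > J27 8 > J6 5.
J22 takes 6 to reach its cap of 6 — 56 left.
Give J29 6 to hit its cap of 6 — 50 left.
J19 takes 9 to reach its cap of 9 — 41 left.
J5: +15 to 15 (cap) — 26 left.
Give J8 10 to hit its cap of 10 — 16 left.
Only 16 left; J21 takes them to reach 16.
Total = 15×15 + 14×10 + 16×9 + 18×6 + 10×16 + 25×6 = 927.

927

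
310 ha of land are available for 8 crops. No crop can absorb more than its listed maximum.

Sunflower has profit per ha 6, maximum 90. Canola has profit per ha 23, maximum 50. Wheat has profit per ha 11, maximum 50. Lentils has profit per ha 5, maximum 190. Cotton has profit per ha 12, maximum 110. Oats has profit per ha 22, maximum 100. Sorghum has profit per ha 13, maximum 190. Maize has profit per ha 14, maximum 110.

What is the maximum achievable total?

5540

Order the crops by profit per ha: Canola 23 > Oats 22 > Maize 14 > Sorghum 13 > Cotton 12 > Wheat 11 > Sunflower 6 > Lentils 5.
Give Canola 50 to hit its cap of 50 ; 260 left.
Give Oats 100 to hit its cap of 100 ; 160 left.
Give Maize 110 to hit its cap of 110 ; 50 left.
Sorghum has room for 190 but only 50 remain, so it gets 50.
Total = 23×50 + 22×100 + 13×50 + 14×110 = 5540.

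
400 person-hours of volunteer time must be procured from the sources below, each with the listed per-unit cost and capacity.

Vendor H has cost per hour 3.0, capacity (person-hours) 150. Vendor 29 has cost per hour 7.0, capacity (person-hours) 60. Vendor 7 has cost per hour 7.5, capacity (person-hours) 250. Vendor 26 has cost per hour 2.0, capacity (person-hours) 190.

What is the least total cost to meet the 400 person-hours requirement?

Cheapest first:
Take 190 from Vendor 26 at 2.0 ; need 210 more.
Vendor H (3.0): use full 150 ; 60 person-hours to go.
Vendor 29 at 7.0: take all 60 person-hours ; 0 still needed.
Vendor 7: unused.
Cost = 190×2.0 + 150×3.0 + 60×7.0 = 1250.

1250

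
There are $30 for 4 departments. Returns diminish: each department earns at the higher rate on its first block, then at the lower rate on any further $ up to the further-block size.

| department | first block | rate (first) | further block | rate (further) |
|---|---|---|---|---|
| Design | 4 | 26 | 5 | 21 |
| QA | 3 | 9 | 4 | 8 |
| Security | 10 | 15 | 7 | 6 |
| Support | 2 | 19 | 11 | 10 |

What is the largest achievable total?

487

Rank every tier by rate: Design/first 26 > Design/second 21 > Support/first 19 > Security/first 15 > Support/second 10 > QA/first 9 > QA/second 8 > Security/second 6.
Design/first (26): +4 → 26 left.
Design second at 21: fill all 5 → 21 left.
Support first at 19: fill all 2 → 19 left.
Security/first (15): +10 → 9 left.
9 remain; put them into Support second at 10.
Total = 26×4 + 21×5 + 19×2 + 15×10 + 10×9 = 487.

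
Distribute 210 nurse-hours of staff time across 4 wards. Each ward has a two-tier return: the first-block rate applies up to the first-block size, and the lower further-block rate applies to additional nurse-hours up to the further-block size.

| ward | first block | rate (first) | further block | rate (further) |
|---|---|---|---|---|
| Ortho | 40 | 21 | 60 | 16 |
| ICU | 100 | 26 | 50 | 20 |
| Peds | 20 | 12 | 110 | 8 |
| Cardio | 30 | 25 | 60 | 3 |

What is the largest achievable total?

Treat each block as its own option and order by rate: ICU/tier1 26 > Cardio/tier1 25 > Ortho/tier1 21 > ICU/tier2 20 > Ortho/tier2 16 > Peds/tier1 12 > Peds/tier2 8 > Cardio/tier2 3.
ICU tier1 at 26: fill all 100 — 110 left.
Cardio/tier1 (25): +30 — 80 left.
Ortho tier1 at 21: fill all 40 — 40 left.
ICU tier2 at 20: only 40 left, fill 40.
Total = 26×100 + 25×30 + 21×40 + 20×40 = 4990.

4990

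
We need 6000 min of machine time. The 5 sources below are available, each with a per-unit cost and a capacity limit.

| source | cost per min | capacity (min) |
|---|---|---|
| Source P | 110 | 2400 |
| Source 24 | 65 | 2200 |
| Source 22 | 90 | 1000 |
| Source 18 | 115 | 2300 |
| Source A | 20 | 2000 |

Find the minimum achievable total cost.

361000

Cheapest first:
Source A at 20: take all 2000 min — 4000 still needed.
Source 24 at 65: take all 2200 min — 1800 still needed.
Source 22 at 90: take all 1000 min — 800 still needed.
Source P at 110: take 800 of its 2400 — requirement met.
Source 18: unused.
Cost = 2000×20 + 2200×65 + 1000×90 + 800×110 = 361000.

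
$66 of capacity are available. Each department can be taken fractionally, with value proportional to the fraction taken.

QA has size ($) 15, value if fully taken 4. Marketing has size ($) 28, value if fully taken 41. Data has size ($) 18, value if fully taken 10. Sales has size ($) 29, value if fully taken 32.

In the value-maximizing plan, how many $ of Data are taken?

9

Sort by value density: Marketing 41/28≈1.46, Sales 32/29≈1.1, Data 10/18≈0.556, QA 4/15≈0.267.
All 28 $ of Marketing fit (value 41) → 38 remain.
All 29 $ of Sales fit (value 32) → 9 remain.
9 $ left: a 9/18 share of Data gives 10×9/18 = 5.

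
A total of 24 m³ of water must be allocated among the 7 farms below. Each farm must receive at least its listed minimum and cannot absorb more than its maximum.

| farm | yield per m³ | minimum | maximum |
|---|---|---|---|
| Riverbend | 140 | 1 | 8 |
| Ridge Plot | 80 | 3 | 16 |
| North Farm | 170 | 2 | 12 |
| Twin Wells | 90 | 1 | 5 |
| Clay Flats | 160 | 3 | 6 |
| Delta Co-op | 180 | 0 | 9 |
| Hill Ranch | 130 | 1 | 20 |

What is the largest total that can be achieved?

3720

Meeting every minimum uses 1+3+2+1+3+0+1 = 11 m³, leaving 13.
Highest yield per m³ first: Delta Co-op 180 > North Farm 170 > Clay Flats 160 > Riverbend 140 > Hill Ranch 130 > Twin Wells 90 > Ridge Plot 80.
Give Delta Co-op 9 more to hit its cap of 9 ; 4 left.
North Farm has room for 10 more but only 4 remain, so it gets 6.
Total = 140×1 + 80×3 + 170×6 + 90×1 + 160×3 + 180×9 + 130×1 = 3720.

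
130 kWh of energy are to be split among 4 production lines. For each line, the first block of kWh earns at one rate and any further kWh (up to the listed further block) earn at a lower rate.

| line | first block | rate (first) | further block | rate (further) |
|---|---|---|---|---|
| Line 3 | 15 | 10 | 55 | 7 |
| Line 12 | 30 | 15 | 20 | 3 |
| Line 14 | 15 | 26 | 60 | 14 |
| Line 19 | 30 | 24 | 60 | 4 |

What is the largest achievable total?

Order all 8 blocks by rate: Line 14/tier1 26 > Line 19/tier1 24 > Line 12/tier1 15 > Line 14/tier2 14 > Line 3/tier1 10 > Line 3/tier2 7 > Line 19/tier2 4 > Line 12/tier2 3.
Line 14 tier1 at 26: fill all 15 → 115 left.
Line 19 tier1 at 24: fill all 30 → 85 left.
Fill Line 12 tier1 block (30 at 15) → 55 left.
Line 14/tier2: +55 of 60 at 14; pool empty.
Total = 26×15 + 24×30 + 15×30 + 14×55 = 2330.

2330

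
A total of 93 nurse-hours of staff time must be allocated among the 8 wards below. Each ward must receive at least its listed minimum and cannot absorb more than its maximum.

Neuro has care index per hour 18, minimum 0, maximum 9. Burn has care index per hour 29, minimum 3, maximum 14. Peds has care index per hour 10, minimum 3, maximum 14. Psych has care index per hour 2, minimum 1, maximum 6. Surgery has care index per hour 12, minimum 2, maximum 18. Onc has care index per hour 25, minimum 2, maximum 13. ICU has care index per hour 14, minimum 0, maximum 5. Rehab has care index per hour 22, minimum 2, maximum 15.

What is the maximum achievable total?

1659

Meeting every minimum uses 0+3+3+1+2+2+0+2 = 13 nurse-hours, leaving 80.
Highest care index per hour first: Burn 29 > Onc 25 > Rehab 22 > Neuro 18 > ICU 14 > Surgery 12 > Peds 10 > Psych 2.
Burn: +11 to 14 (cap) — 69 left.
Onc takes 11 more to reach its cap of 13 — 58 left.
Give Rehab 13 more to hit its cap of 15 — 45 left.
Neuro: +9 to 9 (cap) — 36 left.
Give ICU 5 more to hit its cap of 5 — 31 left.
Surgery: +16 to 18 (cap) — 15 left.
Peds takes 11 more to reach its cap of 14 — 4 left.
Only 4 left; Psych takes them to reach 5.
Total = 18×9 + 29×14 + 10×14 + 2×5 + 12×18 + 25×13 + 14×5 + 22×15 = 1659.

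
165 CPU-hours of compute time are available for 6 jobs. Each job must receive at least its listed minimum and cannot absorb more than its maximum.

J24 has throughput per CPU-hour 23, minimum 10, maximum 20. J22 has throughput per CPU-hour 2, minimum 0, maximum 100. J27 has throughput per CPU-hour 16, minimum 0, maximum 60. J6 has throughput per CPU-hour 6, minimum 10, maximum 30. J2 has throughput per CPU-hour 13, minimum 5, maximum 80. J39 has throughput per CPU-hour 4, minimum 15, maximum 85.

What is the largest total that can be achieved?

Meeting every minimum uses 10+0+0+10+5+15 = 40 CPU-hours, leaving 125.
Rank by throughput per CPU-hour: J24 23 > J27 16 > J2 13 > J6 6 > J39 4 > J22 2.
Give J24 10 more to hit its cap of 20 → 115 left.
J27: +60 to 60 (cap) → 55 left.
J2 has room for 75 more but only 55 remain, so it gets 60.
Total = 23×20 + 16×60 + 6×10 + 13×60 + 4×15 = 2320.

2320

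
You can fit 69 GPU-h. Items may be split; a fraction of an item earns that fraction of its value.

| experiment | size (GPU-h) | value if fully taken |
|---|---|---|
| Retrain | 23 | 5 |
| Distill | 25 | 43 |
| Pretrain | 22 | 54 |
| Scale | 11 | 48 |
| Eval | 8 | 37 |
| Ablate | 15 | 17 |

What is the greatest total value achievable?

185.4

Best value per unit of size first: Eval 37/8≈4.62, Scale 48/11≈4.36, Pretrain 54/22≈2.45, Distill 43/25≈1.72, Ablate 17/15≈1.13, Retrain 5/23≈0.217.
All 8 GPU-h of Eval fit (value 37) ; 61 remain.
Scale: take in full, 11 GPU-h for value 48 ; 50 left.
Take all of Pretrain (22 GPU-h, value 54) ; 28 GPU-h left.
Distill: take in full, 25 GPU-h for value 43 ; 3 left.
Only 3 GPU-h remain; take 3/15 of Ablate for value 17×3/15 = 3.4.
Total value = 185.4.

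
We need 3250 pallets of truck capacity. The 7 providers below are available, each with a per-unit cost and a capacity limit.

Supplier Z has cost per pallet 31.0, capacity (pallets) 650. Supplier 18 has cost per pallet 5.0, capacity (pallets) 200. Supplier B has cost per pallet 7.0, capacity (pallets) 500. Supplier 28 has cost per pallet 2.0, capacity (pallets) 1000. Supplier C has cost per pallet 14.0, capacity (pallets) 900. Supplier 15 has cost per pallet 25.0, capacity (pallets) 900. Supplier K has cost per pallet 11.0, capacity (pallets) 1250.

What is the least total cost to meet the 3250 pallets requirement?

24450

Fill from the cheapest provider first.
Supplier 28 at 2.0: take all 1000 pallets — 2250 still needed.
Supplier 18 (5.0): use full 200 — 2050 pallets to go.
Supplier B (7.0): use full 500 — 1550 pallets to go.
Supplier K (11.0): use full 1250 — 300 pallets to go.
Supplier C (14.0): take the remaining 300 — done.
Supplier 15, Supplier Z: unused.
Cost = 1000×2.0 + 200×5.0 + 500×7.0 + 1250×11.0 + 300×14.0 = 24450.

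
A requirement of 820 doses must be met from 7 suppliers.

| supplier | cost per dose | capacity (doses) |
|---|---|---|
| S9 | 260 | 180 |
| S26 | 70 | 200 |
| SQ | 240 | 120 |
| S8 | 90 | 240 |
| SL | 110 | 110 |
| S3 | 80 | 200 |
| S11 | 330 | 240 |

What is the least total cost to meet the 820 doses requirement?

80500

Fill from the cheapest supplier first.
S26 at 70: take all 200 doses → 620 still needed.
S3 at 80: take all 200 doses → 420 still needed.
S8 at 90: take all 240 doses → 180 still needed.
Take 110 from SL at 110 → need 70 more.
SQ at 240: take 70 of its 120 → requirement met.
S9, S11: unused.
Cost = 200×70 + 200×80 + 240×90 + 110×110 + 70×240 = 80500.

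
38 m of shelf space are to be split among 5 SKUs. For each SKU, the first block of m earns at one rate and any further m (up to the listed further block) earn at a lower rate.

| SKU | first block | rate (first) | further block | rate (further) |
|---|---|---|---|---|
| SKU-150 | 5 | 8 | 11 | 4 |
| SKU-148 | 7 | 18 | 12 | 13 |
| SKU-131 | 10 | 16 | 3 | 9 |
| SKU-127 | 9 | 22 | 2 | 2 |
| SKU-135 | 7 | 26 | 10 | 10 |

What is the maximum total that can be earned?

Treat each block as its own option and order by rate: SKU-135/T1 26 > SKU-127/T1 22 > SKU-148/T1 18 > SKU-131/T1 16 > SKU-148/T2 13 > SKU-135/T2 10 > SKU-131/T2 9 > SKU-150/T1 8 > SKU-150/T2 4 > SKU-127/T2 2.
Fill SKU-135 T1 block (7 at 26) → 31 left.
SKU-127/T1 (22): +9 → 22 left.
Fill SKU-148 T1 block (7 at 18) → 15 left.
SKU-131 T1 at 16: fill all 10 → 5 left.
5 remain; put them into SKU-148 T2 at 13.
Total = 26×7 + 22×9 + 18×7 + 16×10 + 13×5 = 731.

731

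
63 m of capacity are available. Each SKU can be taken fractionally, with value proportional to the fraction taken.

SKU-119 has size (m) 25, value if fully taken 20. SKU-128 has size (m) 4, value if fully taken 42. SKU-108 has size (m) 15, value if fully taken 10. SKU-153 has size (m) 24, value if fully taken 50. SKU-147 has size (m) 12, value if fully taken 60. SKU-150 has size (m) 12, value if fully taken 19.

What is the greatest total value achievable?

Rank by value-to-size ratio: SKU-128 42/4≈10.5, SKU-147 60/12≈5, SKU-153 50/24≈2.08, SKU-150 19/12≈1.58, SKU-119 20/25≈0.8, SKU-108 10/15≈0.667.
Take all of SKU-128 (4 m, value 42) → 59 m left.
Take all of SKU-147 (12 m, value 60) → 47 m left.
Take all of SKU-153 (24 m, value 50) → 23 m left.
Take all of SKU-150 (12 m, value 19) → 11 m left.
Fill the last 11 m with part of SKU-119: 11/25 of it earns 8.8.
Total value = 179.8.

179.8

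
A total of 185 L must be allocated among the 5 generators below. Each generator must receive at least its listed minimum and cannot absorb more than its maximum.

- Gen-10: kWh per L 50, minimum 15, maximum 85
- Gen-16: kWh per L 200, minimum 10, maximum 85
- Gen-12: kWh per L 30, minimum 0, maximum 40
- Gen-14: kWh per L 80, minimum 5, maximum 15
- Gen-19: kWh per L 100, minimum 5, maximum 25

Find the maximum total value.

23700

Meeting every minimum uses 15+10+0+5+5 = 35 L, leaving 150.
Rank by kWh per L: Gen-16 200 > Gen-19 100 > Gen-14 80 > Gen-10 50 > Gen-12 30.
Gen-16: +75 to 85 (cap) — 75 left.
Give Gen-19 20 more to hit its cap of 25 — 55 left.
Give Gen-14 10 more to hit its cap of 15 — 45 left.
Gen-10 has room for 70 more but only 45 remain, so it gets 60.
Total = 50×60 + 200×85 + 80×15 + 100×25 = 23700.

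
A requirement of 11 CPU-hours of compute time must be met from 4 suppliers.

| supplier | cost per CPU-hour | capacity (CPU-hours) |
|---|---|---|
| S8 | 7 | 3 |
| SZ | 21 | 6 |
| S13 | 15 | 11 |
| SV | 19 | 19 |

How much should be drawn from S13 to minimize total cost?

8

Fill from the cheapest supplier first.
Take 3 from S8 at 7 ; need 8 more.
S13 (15): take the remaining 8 ; done.
SV, SZ: unused.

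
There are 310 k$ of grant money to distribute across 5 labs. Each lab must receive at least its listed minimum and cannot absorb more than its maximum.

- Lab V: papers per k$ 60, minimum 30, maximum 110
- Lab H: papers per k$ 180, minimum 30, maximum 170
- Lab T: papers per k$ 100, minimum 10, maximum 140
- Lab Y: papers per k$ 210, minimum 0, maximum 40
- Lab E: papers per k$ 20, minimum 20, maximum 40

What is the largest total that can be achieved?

Meeting every minimum uses 30+30+10+0+20 = 90 k$, leaving 220.
Rank by papers per k$: Lab Y 210 > Lab H 180 > Lab T 100 > Lab V 60 > Lab E 20.
Give Lab Y 40 more to hit its cap of 40 → 180 left.
Lab H: +140 to 170 (cap) → 40 left.
Lab T: +40 (room for 130) → 50. Pool exhausted.
Total = 60×30 + 180×170 + 100×50 + 210×40 + 20×20 = 46200.

46200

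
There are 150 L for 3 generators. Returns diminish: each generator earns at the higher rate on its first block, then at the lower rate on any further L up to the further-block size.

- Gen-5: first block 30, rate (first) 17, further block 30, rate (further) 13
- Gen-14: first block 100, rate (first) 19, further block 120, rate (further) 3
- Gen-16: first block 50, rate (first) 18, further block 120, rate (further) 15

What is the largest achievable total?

2800

Rank every tier by rate: Gen-14/first 19 > Gen-16/first 18 > Gen-5/first 17 > Gen-16/second 15 > Gen-5/second 13 > Gen-14/second 3.
Gen-14/first (19): +100 ; 50 left.
Fill Gen-16 first block (50 at 18) ; 0 left.
Total = 19×100 + 18×50 = 2800.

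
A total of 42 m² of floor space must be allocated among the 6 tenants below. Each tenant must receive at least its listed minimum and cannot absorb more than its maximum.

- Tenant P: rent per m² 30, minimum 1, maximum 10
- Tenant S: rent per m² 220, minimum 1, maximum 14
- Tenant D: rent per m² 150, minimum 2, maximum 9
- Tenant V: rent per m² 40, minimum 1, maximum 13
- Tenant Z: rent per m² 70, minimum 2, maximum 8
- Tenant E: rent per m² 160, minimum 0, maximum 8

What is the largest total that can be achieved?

6380

Meeting every minimum uses 1+1+2+1+2+0 = 7 m², leaving 35.
Highest rent per m² first: Tenant S 220 > Tenant E 160 > Tenant D 150 > Tenant Z 70 > Tenant V 40 > Tenant P 30.
Tenant S: +13 to 14 (cap) ; 22 left.
Tenant E takes 8 more to reach its cap of 8 ; 14 left.
Give Tenant D 7 more to hit its cap of 9 ; 7 left.
Tenant Z takes 6 more to reach its cap of 8 ; 1 left.
Tenant V has room for 12 more but only 1 remain, so it gets 2.
Total = 30×1 + 220×14 + 150×9 + 40×2 + 70×8 + 160×8 = 6380.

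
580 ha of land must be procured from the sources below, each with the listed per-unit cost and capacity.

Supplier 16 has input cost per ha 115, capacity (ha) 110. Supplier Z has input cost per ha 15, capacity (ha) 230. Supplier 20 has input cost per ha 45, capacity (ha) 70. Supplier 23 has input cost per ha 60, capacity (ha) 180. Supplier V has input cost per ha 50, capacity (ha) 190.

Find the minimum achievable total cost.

Cheapest first:
Supplier Z at 15: take all 230 ha — 350 still needed.
Supplier 20 (45): use full 70 — 280 ha to go.
Take 190 from Supplier V at 50 — need 90 more.
Supplier 23 at 60: take 90 of its 180 — requirement met.
Supplier 16: unused.
Cost = 230×15 + 70×45 + 190×50 + 90×60 = 21500.

21500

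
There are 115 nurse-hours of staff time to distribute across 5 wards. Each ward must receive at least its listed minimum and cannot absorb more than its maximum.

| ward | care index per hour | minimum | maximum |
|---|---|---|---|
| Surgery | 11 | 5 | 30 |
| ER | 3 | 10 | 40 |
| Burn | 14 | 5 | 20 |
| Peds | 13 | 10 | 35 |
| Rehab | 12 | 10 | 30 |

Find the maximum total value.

1345

Meeting every minimum uses 5+10+5+10+10 = 40 nurse-hours, leaving 75.
Order the wards by care index per hour: Burn 14 > Peds 13 > Rehab 12 > Surgery 11 > ER 3.
Give Burn 15 more to hit its cap of 20 → 60 left.
Peds takes 25 more to reach its cap of 35 → 35 left.
Rehab takes 20 more to reach its cap of 30 → 15 left.
Surgery: +15 (room for 25) → 20. Pool exhausted.
Total = 11×20 + 3×10 + 14×20 + 13×35 + 12×30 = 1345.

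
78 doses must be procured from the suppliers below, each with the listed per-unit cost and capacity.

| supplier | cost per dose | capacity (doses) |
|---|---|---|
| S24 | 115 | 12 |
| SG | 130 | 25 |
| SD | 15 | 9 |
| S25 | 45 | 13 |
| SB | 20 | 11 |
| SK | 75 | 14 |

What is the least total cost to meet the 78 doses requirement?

5840

Use suppliers in increasing cost order.
SD (15): use full 9 ; 69 doses to go.
SB at 20: take all 11 doses ; 58 still needed.
S25 at 45: take all 13 doses ; 45 still needed.
SK at 75: take all 14 doses ; 31 still needed.
Take 12 from S24 at 115 ; need 19 more.
SG (130): take the remaining 19 ; done.
Cost = 9×15 + 11×20 + 13×45 + 14×75 + 12×115 + 19×130 = 5840.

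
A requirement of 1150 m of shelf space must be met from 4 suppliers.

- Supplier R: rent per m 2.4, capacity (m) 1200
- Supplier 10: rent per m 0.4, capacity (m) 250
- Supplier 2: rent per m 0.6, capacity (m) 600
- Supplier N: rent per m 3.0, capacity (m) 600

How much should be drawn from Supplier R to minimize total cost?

Use suppliers in increasing cost order.
Supplier 10 (0.4): use full 250 → 900 m to go.
Supplier 2 at 0.6: take all 600 m → 300 still needed.
Supplier R (2.4): take the remaining 300 → done.
Supplier N: unused.

300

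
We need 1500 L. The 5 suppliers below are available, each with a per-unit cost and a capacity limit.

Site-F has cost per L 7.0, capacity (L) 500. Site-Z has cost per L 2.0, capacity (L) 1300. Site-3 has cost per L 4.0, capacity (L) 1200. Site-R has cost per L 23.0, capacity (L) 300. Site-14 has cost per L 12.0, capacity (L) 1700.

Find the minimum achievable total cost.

Cheapest first:
Site-Z at 2.0: take all 1300 L — 200 still needed.
Take 200 from Site-3 at 4.0 to finish.
Site-F, Site-14, Site-R: unused.
Cost = 1300×2.0 + 200×4.0 = 3400.

3400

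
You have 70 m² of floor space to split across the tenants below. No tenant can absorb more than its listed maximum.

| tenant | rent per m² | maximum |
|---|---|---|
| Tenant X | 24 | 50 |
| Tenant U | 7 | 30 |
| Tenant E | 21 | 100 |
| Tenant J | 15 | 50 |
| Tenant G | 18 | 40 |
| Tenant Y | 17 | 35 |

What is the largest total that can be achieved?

1620

Order the tenants by rent per m²: Tenant X 24 > Tenant E 21 > Tenant G 18 > Tenant Y 17 > Tenant J 15 > Tenant U 7.
Tenant X takes 50 to reach its cap of 50 → 20 left.
Tenant E: +20 (room for 100) → 20. Pool exhausted.
Total = 24×50 + 21×20 = 1620.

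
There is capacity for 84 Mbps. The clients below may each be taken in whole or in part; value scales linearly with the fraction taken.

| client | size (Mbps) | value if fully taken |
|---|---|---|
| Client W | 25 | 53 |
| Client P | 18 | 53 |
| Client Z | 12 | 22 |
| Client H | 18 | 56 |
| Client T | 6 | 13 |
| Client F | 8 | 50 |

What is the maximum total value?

Sort by value density: Client F 50/8≈6.25, Client H 56/18≈3.11, Client P 53/18≈2.94, Client T 13/6≈2.17, Client W 53/25≈2.12, Client Z 22/12≈1.83.
Client F: take in full, 8 Mbps for value 50 → 76 left.
Client H: take in full, 18 Mbps for value 56 → 58 left.
All 18 Mbps of Client P fit (value 53) → 40 remain.
Client T: take in full, 6 Mbps for value 13 → 34 left.
Take all of Client W (25 Mbps, value 53) → 9 Mbps left.
9 Mbps left: a 9/12 share of Client Z gives 22×9/12 = 16.5.
Total value = 241.5.

241.5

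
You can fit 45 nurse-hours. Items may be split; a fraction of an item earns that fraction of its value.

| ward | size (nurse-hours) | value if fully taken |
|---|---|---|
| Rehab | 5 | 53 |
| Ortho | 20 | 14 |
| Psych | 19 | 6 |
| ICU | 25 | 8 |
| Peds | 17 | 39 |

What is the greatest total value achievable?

Rank by value-to-size ratio: Rehab 53/5≈10.6, Peds 39/17≈2.29, Ortho 14/20≈0.7, ICU 8/25≈0.32, Psych 6/19≈0.316.
Take all of Rehab (5 nurse-hours, value 53) → 40 nurse-hours left.
Take all of Peds (17 nurse-hours, value 39) → 23 nurse-hours left.
Ortho: take in full, 20 nurse-hours for value 14 → 3 left.
Fill the last 3 nurse-hours with part of ICU: 3/25 of it earns 0.96.
Total value = 106.96.

106.96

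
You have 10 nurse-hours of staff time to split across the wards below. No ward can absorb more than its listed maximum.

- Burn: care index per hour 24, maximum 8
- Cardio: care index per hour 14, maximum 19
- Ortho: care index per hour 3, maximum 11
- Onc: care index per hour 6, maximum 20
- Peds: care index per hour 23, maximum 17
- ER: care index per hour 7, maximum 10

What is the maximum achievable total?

Order the wards by care index per hour: Burn 24 > Peds 23 > Cardio 14 > ER 7 > Onc 6 > Ortho 3.
Burn: +8 to 8 (cap) — 2 left.
Peds: +2 (room for 17) → 2. Pool exhausted.
Total = 24×8 + 23×2 = 238.

238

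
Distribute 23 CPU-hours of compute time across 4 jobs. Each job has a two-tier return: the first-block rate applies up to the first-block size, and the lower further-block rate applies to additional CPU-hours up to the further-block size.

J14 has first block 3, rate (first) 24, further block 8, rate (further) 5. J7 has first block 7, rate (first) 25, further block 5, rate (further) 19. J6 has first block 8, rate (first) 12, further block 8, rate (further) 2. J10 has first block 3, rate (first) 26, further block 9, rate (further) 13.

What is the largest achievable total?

485

Order all 8 blocks by rate: J10/first 26 > J7/first 25 > J14/first 24 > J7/second 19 > J10/second 13 > J6/first 12 > J14/second 5 > J6/second 2.
J10/first (26): +3 ; 20 left.
J7 first at 25: fill all 7 ; 13 left.
Fill J14 first block (3 at 24) ; 10 left.
J7/second (19): +5 ; 5 left.
J10/second: +5 of 9 at 13; pool empty.
Total = 26×3 + 25×7 + 24×3 + 19×5 + 13×5 = 485.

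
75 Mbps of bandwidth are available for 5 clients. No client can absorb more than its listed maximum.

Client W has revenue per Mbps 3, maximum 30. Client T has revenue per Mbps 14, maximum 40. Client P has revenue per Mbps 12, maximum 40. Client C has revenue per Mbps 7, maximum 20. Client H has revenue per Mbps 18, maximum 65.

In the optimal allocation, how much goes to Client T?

10

Order the clients by revenue per Mbps: Client H 18 > Client T 14 > Client P 12 > Client C 7 > Client W 3.
Client H takes 65 to reach its cap of 65 — 10 left.
Client T: +10 (room for 40) → 10. Pool exhausted.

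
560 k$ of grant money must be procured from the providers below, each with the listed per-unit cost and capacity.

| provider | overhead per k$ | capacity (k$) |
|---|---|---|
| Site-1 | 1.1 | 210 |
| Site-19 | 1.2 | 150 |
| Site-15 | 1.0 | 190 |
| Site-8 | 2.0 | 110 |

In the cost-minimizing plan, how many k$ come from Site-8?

10

Fill from the cheapest provider first.
Site-15 (1.0): use full 190 ; 370 k$ to go.
Take 210 from Site-1 at 1.1 ; need 160 more.
Site-19 at 1.2: take all 150 k$ ; 10 still needed.
Take 10 from Site-8 at 2.0 to finish.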